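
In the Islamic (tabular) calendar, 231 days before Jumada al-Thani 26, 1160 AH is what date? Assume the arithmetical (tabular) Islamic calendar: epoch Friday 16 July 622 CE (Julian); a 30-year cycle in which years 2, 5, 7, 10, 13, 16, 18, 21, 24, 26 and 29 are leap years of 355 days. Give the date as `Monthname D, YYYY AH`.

Counting 231 days back from JDN 2359324 reaches JDN 2359093, which is Dhu al-Qa'dah 2, 1159 AH.

Dhu al-Qa'dah 2, 1159 AH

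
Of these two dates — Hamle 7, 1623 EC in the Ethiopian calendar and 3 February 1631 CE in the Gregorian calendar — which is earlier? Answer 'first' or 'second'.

Converting both to JDN: 2316962 vs 2316804; the smaller is the second.

second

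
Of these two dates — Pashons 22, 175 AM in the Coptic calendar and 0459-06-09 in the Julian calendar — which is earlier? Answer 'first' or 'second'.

first

The two dates have Julian Day Numbers 1888844 and 1888867 respectively.
Since 1888844 < 1888867, the first date comes first.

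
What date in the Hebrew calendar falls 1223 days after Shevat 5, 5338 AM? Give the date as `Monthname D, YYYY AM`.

Sivan 18, 5341 AM

Counting 1223 days forward from JDN 2297435 reaches JDN 2298658, which is Sivan 18, 5341 AM.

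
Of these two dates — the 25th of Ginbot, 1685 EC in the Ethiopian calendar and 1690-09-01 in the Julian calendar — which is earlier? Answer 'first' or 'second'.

Converting both to JDN: 2339566 vs 2338574; the smaller is the second.

second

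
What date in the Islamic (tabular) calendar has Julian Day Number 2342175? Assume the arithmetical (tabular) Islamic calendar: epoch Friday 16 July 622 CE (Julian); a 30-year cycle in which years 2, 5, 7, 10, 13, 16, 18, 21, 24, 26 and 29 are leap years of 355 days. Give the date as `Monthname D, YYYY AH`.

Safar 5, 1112 AH

The Gregorian equivalent of JDN 2342175 is 22 July 1700.
In the tabular Islamic calendar that day is Safar 5, 1112 AH.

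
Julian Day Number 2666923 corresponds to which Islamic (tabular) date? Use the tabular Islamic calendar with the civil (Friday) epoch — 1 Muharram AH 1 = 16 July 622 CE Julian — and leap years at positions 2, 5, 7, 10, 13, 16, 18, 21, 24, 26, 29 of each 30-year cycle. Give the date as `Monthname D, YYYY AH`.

Rajab 6, 2028 AH

The Gregorian equivalent of JDN 2666923 is 7 September 2589.
In the tabular Islamic calendar that day is Rajab 6, 2028 AH.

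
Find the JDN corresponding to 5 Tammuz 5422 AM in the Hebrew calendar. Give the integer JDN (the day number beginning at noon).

2328266

In the Gregorian calendar the same day is 22 June 1662.
JDN 2299161 is 15 October 1582 CE (Gregorian); the target day is +29105 days from there, so JDN = 2328266.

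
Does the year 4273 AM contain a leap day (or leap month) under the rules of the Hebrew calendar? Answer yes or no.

Hebrew year 4273 is year 17 of its 19-year Metonic cycle; leap years are at positions 3, 6, 8, 11, 14, 17, 19, so it is a leap year (13 months).

yes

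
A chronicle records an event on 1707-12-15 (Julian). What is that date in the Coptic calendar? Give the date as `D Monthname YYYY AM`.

18 Koiak 1424 AM

The source date corresponds to 26 December 1707 in the Gregorian calendar (JDN 2344888).
That day falls on 18 Koiak 1424 AM in the Coptic calendar.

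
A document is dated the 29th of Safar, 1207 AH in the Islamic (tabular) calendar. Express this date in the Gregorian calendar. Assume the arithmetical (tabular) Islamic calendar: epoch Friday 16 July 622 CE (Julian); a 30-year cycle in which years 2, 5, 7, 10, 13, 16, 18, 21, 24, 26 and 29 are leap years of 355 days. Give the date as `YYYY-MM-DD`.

1792-10-16

Both dates share Julian Day Number 2375864; in the Gregorian calendar that is 16 October 1792 CE.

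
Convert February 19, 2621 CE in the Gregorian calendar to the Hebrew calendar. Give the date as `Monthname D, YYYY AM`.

Adar 4, 6381 AM

Julian Day Number of the source date = 2678410.
Converting JDN 2678410 to the Hebrew calendar gives 4 Adar 6381 AM.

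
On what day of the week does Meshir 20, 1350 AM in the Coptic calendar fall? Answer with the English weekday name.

In the Gregorian calendar this is 24 February 1634 (JDN 2317921).
2317921 ≡ 4 (mod 7); counting from Monday = 0 gives Friday.

Friday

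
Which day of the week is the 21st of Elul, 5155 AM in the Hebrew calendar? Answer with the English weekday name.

In the proleptic Gregorian calendar this is 15 September 1395 (JDN 2230831).
Since JDN mod 7 = 1 (0 = Monday), the day is Tuesday.

Tuesday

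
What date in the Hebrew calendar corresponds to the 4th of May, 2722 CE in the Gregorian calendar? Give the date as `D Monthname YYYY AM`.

Julian Day Number of the source date = 2715373.
Converting JDN 2715373 to the Hebrew calendar gives 26 Nisan 6482 AM.

26 Nisan 6482 AM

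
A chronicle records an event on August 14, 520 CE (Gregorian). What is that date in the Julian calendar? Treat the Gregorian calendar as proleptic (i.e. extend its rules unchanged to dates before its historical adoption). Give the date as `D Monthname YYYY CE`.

The Julian–Gregorian offset here is 2 days (Julian trailing).
14 August 520 Gregorian − 2 days → 12 August 520 Julian.

12 August 520 CE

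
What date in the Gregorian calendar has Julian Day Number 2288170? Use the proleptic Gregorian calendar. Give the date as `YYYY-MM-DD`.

1552-09-11

Counting from JDN 2299161 = 15 Oct 1582 gives an offset of -10991 days.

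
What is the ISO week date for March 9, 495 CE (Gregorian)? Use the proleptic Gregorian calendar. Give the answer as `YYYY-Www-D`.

The weekday is Wednesday (ISO weekday 3).
That Wednesday belongs to ISO week 10 of ISO year 495.

0495-W10-3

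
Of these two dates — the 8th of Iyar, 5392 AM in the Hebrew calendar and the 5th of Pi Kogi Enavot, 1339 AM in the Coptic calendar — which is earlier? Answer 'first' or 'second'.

second

Converting both to JDN: 2317255 vs 2314098; the smaller is the second.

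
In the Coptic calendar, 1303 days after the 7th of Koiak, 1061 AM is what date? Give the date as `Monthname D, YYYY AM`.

The starting date is JDN 2212291; 2212291 + 1303 = 2213594.
JDN 2213594 corresponds to Epip 4, 1064 AM.

Epip 4, 1064 AM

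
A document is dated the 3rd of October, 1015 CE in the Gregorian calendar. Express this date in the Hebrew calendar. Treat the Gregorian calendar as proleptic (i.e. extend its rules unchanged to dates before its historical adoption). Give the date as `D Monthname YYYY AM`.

11 Tishrei 4776 AM

Julian Day Number of the source date = 2092056.
Converting JDN 2092056 to the Hebrew calendar gives 11 Tishrei 4776 AM.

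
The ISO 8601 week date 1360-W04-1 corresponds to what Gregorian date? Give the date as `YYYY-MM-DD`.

ISO week 1 of 1360 is the week containing the first Thursday of 1360.
Week 4, day 1 (Monday) lands on 1360-01-21.

1360-01-21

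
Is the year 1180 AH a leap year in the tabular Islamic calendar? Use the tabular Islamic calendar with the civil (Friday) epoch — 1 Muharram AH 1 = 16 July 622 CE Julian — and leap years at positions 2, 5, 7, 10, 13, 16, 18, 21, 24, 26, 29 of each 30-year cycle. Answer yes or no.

yes

Year 1180 AH is year 10 of its 30-year cycle; leap positions are 2, 5, 7, 10, 13, 16, 18, 21, 24, 26, 29, so it is a leap year (355 days).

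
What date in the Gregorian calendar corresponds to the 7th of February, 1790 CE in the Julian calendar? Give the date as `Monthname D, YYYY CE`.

At this point the Julian calendar is 11 days behind the Gregorian.
7 February 1790 Julian + 11 days → 18 February 1790 Gregorian.

February 18, 1790 CE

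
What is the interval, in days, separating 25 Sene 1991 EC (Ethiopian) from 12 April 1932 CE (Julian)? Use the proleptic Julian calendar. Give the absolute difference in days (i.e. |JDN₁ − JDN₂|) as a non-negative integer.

First date → JDN 2451362; second date → JDN 2426823.
The interval is |2451362 − 2426823| = 24539 days.

24539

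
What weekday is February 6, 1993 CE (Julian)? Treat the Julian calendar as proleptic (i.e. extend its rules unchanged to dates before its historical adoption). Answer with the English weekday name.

In the Gregorian calendar this is 19 February 1993 (JDN 2449038).
JDN 2449038 mod 7 = 4, and JDN 0 was a Monday, so this is a Friday.

Friday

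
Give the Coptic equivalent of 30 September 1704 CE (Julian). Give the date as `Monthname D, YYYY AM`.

Paopi 3, 1421 AM

Julian Day Number of the source date = 2343717.
Converting JDN 2343717 to the Coptic calendar gives 3 Paopi 1421 AM.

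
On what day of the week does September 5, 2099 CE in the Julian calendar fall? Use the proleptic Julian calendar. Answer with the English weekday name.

Equivalently 18 September 2099 Gregorian, JDN 2487965.
Since JDN mod 7 = 4 (0 = Monday), the day is Friday.

Friday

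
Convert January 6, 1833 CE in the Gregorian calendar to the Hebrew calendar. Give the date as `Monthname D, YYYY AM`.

Julian Day Number of the source date = 2390555.
Converting JDN 2390555 to the Hebrew calendar gives 15 Tevet 5593 AM.

Tevet 15, 5593 AM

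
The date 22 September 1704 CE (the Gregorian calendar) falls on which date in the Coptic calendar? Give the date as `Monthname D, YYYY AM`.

Both dates share Julian Day Number 2343698; in the Coptic calendar that is 14 Thout 1421 AM.

Thout 14, 1421 AM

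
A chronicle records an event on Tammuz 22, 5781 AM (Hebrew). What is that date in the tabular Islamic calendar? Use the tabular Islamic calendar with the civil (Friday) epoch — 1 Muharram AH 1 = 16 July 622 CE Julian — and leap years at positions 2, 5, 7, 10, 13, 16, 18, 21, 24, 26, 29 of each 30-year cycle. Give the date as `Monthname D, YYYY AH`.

Julian Day Number of the source date = 2459398.
Converting JDN 2459398 to the tabular Islamic calendar gives 22 Dhu al-Qa'dah 1442 AH.

Dhu al-Qa'dah 22, 1442 AH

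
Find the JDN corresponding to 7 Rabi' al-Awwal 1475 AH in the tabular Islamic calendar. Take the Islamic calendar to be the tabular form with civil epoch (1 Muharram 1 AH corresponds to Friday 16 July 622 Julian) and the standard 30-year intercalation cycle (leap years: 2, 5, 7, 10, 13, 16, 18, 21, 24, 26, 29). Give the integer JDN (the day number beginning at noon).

Equivalently 30 October 2052 (Gregorian).
JDN 2299161 is 15 October 1582 CE (Gregorian); the target day is +171680 days from there, so JDN = 2470841.

2470841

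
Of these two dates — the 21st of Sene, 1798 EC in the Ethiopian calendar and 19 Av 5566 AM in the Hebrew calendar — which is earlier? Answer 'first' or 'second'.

Converting both to JDN: 2380865 vs 2380902; the smaller is the first.

first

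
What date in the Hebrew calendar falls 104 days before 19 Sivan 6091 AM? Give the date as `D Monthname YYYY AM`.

3 Adar II 6091 AM

The starting date is JDN 2572615; 2572615 − 104 = 2572511.
JDN 2572511 corresponds to 3 Adar II 6091 AM.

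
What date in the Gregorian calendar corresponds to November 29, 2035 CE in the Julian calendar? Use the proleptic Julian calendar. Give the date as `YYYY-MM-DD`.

2035-12-12

For dates in this range the Gregorian date is 13 days ahead of the Julian.
29 November 2035 Julian + 13 days → 12 December 2035 Gregorian.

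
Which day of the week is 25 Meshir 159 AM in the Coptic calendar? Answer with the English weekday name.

Friday

Equivalently 20 February 443 Gregorian, JDN 1882913.
Since JDN mod 7 = 4 (0 = Monday), the day is Friday.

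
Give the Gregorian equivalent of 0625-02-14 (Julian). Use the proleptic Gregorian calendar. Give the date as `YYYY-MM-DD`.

0625-02-17

For dates in this range the Gregorian date is 3 days ahead of the Julian.
14 February 625 Julian + 3 days → 17 February 625 Gregorian.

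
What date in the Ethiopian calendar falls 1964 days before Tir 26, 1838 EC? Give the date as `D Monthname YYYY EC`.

The starting date is JDN 2395330; 2395330 − 1964 = 2393366.
JDN 2393366 corresponds to 8 Meskerem 1833 EC.

8 Meskerem 1833 EC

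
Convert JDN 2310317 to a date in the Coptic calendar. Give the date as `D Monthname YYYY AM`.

The Gregorian equivalent of JDN 2310317 is 1 May 1613.
In the Coptic calendar that day is 26 Parmouti 1329 AM.

26 Parmouti 1329 AM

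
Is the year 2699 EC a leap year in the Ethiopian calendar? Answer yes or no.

2699 mod 4 = 3; in the Ethiopian calendar a year is leap when year mod 4 = 3, so it is a leap year.

yes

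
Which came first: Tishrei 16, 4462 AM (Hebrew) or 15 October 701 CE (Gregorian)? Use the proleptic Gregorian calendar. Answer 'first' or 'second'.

first

First date → JDN 1977364; second date → JDN 1977382.
JDN 1977364 < JDN 1977382, so the first date is earlier.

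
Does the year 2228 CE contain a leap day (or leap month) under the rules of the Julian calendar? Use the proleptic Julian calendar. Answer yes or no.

yes

2228 mod 4 = 0, so it is a leap year in the Julian calendar.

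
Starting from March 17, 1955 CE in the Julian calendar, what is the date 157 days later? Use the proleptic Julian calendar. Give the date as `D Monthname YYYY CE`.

JDN of March 17, 1955 CE = 2435197.
2435197 + 157 = 2435354.
JDN 2435354 in the Julian calendar is 21 August 1955 CE.

21 August 1955 CE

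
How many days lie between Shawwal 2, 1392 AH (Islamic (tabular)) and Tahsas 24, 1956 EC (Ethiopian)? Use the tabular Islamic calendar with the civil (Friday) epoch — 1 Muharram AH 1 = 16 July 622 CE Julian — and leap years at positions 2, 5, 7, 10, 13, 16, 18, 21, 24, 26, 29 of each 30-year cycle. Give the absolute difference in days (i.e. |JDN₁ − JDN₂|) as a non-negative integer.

JDN of the first date = 2441631.
JDN of the second date = 2438398.
|2438398 − 2441631| = 3233.

3233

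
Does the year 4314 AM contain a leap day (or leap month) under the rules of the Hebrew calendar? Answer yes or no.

no

Hebrew year 4314 is year 1 of its 19-year Metonic cycle; leap years are at positions 3, 6, 8, 11, 14, 17, 19, so it is a common year (12 months).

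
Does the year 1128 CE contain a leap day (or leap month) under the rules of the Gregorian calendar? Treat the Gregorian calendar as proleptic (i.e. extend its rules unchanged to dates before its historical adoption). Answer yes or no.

1128 is divisible by 4 and not by 100, so it is a leap year.

yes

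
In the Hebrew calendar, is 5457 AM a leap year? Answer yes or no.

Hebrew year 5457 is year 4 of its 19-year Metonic cycle; leap years are at positions 3, 6, 8, 11, 14, 17, 19, so it is a common year (12 months).

no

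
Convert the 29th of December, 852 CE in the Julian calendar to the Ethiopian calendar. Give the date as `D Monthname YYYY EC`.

Julian Day Number of the source date = 2032614.
Converting JDN 2032614 to the Ethiopian calendar gives 3 Tir 845 EC.

3 Tir 845 EC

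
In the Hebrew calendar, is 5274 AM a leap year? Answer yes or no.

Hebrew year 5274 is year 11 of its 19-year Metonic cycle; leap years are at positions 3, 6, 8, 11, 14, 17, 19, so it is a leap year (13 months).

yes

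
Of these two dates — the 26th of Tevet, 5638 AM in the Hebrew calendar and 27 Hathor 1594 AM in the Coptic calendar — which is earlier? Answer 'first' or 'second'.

second

Converting both to JDN: 2406986 vs 2406959; the smaller is the second.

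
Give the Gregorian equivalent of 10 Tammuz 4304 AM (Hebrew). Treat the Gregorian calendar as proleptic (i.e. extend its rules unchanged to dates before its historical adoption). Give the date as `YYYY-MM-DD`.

0544-06-18

Both dates share Julian Day Number 1919921; in the Gregorian calendar that is 18 June 544 CE.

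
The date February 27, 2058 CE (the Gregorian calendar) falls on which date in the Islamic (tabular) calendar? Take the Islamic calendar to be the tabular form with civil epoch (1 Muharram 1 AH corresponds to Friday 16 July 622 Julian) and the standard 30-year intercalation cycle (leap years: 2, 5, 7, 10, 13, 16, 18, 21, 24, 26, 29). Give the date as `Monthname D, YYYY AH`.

Julian Day Number of the source date = 2472787.
Converting JDN 2472787 to the tabular Islamic calendar gives 4 Ramadan 1480 AH.

Ramadan 4, 1480 AH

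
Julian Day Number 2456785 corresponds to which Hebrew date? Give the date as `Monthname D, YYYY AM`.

JDN 2456785 is 7 May 2014 in the Gregorian calendar.
In the Hebrew calendar that day is Iyar 7, 5774 AM.

Iyar 7, 5774 AM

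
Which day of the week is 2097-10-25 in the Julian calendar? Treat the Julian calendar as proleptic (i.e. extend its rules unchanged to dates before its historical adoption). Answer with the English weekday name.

Equivalently 7 November 2097 Gregorian, JDN 2487285.
JDN 2487285 mod 7 = 3, and JDN 0 was a Monday, so this is a Thursday.

Thursday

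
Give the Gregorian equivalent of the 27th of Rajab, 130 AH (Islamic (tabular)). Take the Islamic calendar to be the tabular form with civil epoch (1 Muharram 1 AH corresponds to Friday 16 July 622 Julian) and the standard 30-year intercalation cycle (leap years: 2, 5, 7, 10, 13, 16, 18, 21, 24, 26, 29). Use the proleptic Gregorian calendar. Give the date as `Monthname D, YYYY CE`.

Both dates share Julian Day Number 1994356; in the Gregorian calendar that is 5 April 748 CE.

April 5, 748 CE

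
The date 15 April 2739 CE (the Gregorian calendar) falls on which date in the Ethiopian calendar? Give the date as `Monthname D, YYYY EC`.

Both dates share Julian Day Number 2721563; in the Ethiopian calendar that is 1 Miyazya 2731 EC.

Miyazya 1, 2731 EC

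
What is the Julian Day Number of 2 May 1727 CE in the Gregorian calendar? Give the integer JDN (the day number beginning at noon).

2351955

JDN 2400001 is 17 November 1858 CE (Gregorian), MJD 0; the target day is −48046 days from there, so JDN = 2351955.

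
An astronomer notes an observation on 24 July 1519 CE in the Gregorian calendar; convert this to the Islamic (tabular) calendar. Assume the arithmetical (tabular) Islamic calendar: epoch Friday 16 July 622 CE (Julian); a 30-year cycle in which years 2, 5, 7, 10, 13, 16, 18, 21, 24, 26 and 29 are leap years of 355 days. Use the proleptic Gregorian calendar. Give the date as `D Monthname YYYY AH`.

Julian Day Number of the source date = 2276067.
Converting JDN 2276067 to the tabular Islamic calendar gives 16 Rajab 925 AH.

16 Rajab 925 AH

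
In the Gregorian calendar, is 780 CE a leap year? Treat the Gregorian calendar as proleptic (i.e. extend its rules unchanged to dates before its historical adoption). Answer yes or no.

yes

780 is divisible by 4 and not by 100, so it is a leap year.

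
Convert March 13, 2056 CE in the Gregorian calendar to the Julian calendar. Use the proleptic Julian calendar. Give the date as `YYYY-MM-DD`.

2056-02-29

At this point the Julian calendar is 13 days behind the Gregorian.
13 March 2056 Gregorian − 13 days → 29 February 2056 Julian.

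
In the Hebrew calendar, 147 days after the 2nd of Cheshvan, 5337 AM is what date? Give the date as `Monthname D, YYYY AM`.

Adar II 2, 5337 AM

Counting 147 days forward from JDN 2296960 reaches JDN 2297107, which is Adar II 2, 5337 AM.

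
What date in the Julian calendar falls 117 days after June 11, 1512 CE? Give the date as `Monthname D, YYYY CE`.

October 6, 1512 CE

Counting 117 days forward from JDN 2273478 reaches JDN 2273595, which is October 6, 1512 CE.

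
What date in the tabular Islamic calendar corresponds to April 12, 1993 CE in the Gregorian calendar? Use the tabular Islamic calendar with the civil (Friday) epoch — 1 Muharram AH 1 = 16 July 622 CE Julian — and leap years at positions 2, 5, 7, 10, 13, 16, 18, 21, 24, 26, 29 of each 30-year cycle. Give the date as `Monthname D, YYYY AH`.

Both dates share Julian Day Number 2449090; in the tabular Islamic calendar that is 19 Shawwal 1413 AH.

Shawwal 19, 1413 AH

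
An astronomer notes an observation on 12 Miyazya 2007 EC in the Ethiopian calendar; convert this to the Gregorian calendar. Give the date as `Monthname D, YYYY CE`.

Julian Day Number of the source date = 2457133.
Converting JDN 2457133 to the Gregorian calendar gives 20 April 2015 CE.

April 20, 2015 CE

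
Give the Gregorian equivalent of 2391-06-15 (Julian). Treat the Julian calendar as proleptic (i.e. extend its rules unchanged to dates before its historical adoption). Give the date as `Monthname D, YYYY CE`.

The Julian–Gregorian offset here is 16 days (Julian trailing).
15 June 2391 Julian + 16 days → 1 July 2391 Gregorian.

July 1, 2391 CE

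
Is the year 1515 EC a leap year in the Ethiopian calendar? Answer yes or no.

yes

1515 mod 4 = 3; in the Ethiopian calendar a year is leap when year mod 4 = 3, so it is a leap year.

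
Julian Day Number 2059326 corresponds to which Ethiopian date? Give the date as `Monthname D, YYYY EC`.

JDN 2059326 is 21 February 926 in the proleptic Gregorian calendar.
In the Ethiopian calendar that day is Yekatit 22, 918 EC.

Yekatit 22, 918 EC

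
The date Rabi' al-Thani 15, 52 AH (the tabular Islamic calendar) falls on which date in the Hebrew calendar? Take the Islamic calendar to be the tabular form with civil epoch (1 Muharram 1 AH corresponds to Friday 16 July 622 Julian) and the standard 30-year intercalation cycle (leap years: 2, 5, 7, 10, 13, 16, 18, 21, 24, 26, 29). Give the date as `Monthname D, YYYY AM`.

Both dates share Julian Day Number 1966616; in the Hebrew calendar that is 16 Iyar 4432 AM.

Iyar 16, 4432 AM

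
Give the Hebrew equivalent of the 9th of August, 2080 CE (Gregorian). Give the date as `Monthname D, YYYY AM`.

Julian Day Number of the source date = 2480986.
Converting JDN 2480986 to the Hebrew calendar gives 24 Av 5840 AM.

Av 24, 5840 AM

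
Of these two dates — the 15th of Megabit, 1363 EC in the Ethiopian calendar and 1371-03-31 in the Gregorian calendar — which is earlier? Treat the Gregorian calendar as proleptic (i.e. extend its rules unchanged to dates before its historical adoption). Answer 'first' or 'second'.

Converting both to JDN: 2221885 vs 2221897; the smaller is the first.

first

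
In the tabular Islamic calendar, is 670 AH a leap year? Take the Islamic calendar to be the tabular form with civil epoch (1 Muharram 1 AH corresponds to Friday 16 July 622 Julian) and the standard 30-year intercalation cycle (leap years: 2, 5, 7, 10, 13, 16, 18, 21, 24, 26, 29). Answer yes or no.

yes

Year 670 AH is year 10 of its 30-year cycle; leap positions are 2, 5, 7, 10, 13, 16, 18, 21, 24, 26, 29, so it is a leap year (355 days).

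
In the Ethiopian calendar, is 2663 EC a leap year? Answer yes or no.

yes

2663 mod 4 = 3; in the Ethiopian calendar a year is leap when year mod 4 = 3, so it is a leap year.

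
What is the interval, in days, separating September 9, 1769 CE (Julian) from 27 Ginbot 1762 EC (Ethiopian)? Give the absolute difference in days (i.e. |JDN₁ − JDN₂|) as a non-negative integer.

JDN of the first date = 2367437.
JDN of the second date = 2367692.
|2367692 − 2367437| = 255.

255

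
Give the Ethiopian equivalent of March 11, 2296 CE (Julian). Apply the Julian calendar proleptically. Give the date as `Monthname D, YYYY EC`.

The source date corresponds to 26 March 2296 in the Gregorian calendar (JDN 2559742).
That day falls on 15 Megabit 2288 EC in the Ethiopian calendar.

Megabit 15, 2288 EC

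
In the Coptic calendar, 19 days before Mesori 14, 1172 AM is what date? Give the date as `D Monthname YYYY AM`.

Counting 19 days back from JDN 2253081 reaches JDN 2253062, which is 25 Epip 1172 AM.

25 Epip 1172 AM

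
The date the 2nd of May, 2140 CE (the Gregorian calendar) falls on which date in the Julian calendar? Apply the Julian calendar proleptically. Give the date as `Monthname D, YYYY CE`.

The Julian–Gregorian offset here is 14 days (Julian trailing).
2 May 2140 Gregorian − 14 days → 18 April 2140 Julian.

April 18, 2140 CE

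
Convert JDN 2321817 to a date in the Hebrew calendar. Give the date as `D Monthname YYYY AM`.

JDN 2321817 is 25 October 1644 in the Gregorian calendar.
In the Hebrew calendar that day is 25 Tishrei 5405 AM.

25 Tishrei 5405 AM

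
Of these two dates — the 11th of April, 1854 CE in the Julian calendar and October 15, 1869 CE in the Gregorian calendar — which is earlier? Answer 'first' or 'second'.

first

The two dates have Julian Day Numbers 2398332 and 2403986 respectively.
Since 2398332 < 2403986, the first date comes first.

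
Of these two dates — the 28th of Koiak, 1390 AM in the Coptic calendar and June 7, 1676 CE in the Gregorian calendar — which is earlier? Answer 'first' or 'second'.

first

The two dates have Julian Day Numbers 2332479 and 2333365 respectively.
Since 2332479 < 2333365, the first date comes first.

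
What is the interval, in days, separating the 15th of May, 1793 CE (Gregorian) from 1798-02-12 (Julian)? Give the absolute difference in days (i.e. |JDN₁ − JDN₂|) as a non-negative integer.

1745

JDN of the first date = 2376075.
JDN of the second date = 2377820.
|2377820 − 2376075| = 1745.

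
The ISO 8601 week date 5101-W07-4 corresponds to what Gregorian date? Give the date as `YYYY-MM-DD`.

ISO week 1 of 5101 is the week containing the first Thursday of 5101.
Week 7, day 4 (Thursday) lands on 5101-02-14.

5101-02-14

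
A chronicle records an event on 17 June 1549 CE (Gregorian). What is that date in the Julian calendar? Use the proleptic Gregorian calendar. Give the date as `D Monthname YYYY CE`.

7 June 1549 CE

At this point the Julian calendar is 10 days behind the Gregorian.
17 June 1549 Gregorian − 10 days → 7 June 1549 Julian.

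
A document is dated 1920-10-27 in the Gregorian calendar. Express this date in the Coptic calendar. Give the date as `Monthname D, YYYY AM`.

Julian Day Number of the source date = 2422625.
Converting JDN 2422625 to the Coptic calendar gives 17 Paopi 1637 AM.

Paopi 17, 1637 AM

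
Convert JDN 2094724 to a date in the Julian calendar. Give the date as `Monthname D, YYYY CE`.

January 16, 1023 CE

The proleptic Gregorian equivalent of JDN 2094724 is 22 January 1023.
In the Julian calendar that day is January 16, 1023 CE.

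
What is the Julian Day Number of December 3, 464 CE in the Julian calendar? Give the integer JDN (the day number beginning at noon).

In the proleptic Gregorian calendar the same day is 4 December 464.
JDN 2299161 is 15 October 1582 CE (Gregorian); the target day is −408290 days from there, so JDN = 1890871.

1890871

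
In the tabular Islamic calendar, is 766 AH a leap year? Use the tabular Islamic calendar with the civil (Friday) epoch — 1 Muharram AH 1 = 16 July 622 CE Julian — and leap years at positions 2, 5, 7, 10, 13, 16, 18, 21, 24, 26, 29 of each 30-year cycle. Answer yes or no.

Year 766 AH is year 16 of its 30-year cycle; leap positions are 2, 5, 7, 10, 13, 16, 18, 21, 24, 26, 29, so it is a leap year (355 days).

yes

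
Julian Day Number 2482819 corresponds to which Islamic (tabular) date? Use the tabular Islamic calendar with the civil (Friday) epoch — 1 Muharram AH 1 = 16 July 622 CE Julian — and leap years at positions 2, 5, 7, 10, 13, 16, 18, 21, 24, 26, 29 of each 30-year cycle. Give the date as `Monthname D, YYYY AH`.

Dhu al-Hijjah 24, 1508 AH

The Gregorian equivalent of JDN 2482819 is 16 August 2085.
In the tabular Islamic calendar that day is Dhu al-Hijjah 24, 1508 AH.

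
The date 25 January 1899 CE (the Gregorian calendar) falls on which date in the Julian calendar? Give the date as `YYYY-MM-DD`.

For dates in this range the Gregorian date is 12 days ahead of the Julian.
25 January 1899 Gregorian − 12 days → 13 January 1899 Julian.

1899-01-13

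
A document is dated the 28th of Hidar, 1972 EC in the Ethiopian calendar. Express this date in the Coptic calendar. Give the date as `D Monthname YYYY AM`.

28 Hathor 1696 AM

Both dates share Julian Day Number 2444216; in the Coptic calendar that is 28 Hathor 1696 AM.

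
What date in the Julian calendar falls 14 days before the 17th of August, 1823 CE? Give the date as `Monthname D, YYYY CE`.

JDN of the 17th of August, 1823 CE = 2387137.
2387137 − 14 = 2387123.
JDN 2387123 in the Julian calendar is August 3, 1823 CE.

August 3, 1823 CE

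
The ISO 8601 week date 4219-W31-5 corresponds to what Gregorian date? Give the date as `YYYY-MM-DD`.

ISO week 1 of 4219 is the week containing the first Thursday of 4219.
Week 31, day 5 (Friday) lands on 4219-08-06.

4219-08-06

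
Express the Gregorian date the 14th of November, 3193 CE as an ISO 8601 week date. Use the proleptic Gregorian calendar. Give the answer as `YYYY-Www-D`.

3193-W45-7

The weekday is Sunday (ISO weekday 7).
That Sunday belongs to ISO week 45 of ISO year 3193.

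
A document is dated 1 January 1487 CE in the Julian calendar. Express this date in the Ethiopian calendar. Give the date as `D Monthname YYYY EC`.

Both dates share Julian Day Number 2264185; in the Ethiopian calendar that is 6 Tir 1479 EC.

6 Tir 1479 EC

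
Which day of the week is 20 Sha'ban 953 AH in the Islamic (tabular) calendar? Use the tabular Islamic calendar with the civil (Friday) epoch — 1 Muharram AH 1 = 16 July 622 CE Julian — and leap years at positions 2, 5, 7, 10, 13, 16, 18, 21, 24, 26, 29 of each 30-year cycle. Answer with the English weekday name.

Saturday

In the proleptic Gregorian calendar this is 26 October 1546 (JDN 2286023).
Since JDN mod 7 = 5 (0 = Monday), the day is Saturday.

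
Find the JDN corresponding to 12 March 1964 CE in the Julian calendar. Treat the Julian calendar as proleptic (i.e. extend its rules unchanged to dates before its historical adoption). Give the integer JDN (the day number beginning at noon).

2438480

Equivalently 25 March 1964 (Gregorian).
JDN 2451545 is 1 January 2000 CE (Gregorian); the target day is −13065 days from there, so JDN = 2438480.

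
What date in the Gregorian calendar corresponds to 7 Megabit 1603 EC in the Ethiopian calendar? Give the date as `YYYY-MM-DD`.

1611-03-13

Both dates share Julian Day Number 2309537; in the Gregorian calendar that is 13 March 1611 CE.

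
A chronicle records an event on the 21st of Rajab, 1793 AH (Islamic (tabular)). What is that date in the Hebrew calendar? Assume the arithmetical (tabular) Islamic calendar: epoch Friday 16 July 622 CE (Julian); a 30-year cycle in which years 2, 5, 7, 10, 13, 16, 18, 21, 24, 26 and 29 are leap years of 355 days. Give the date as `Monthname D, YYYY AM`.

Julian Day Number of the source date = 2583662.
Converting JDN 2583662 to the Hebrew calendar gives 20 Elul 6121 AM.

Elul 20, 6121 AM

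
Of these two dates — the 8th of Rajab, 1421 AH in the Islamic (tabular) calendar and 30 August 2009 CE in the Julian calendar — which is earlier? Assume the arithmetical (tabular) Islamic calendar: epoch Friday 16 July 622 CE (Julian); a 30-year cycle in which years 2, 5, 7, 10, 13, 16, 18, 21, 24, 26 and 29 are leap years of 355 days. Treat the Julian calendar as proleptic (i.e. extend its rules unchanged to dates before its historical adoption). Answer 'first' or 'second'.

first

Converting both to JDN: 2451825 vs 2455087; the smaller is the first.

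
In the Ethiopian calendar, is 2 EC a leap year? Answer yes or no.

2 mod 4 = 2; in the Ethiopian calendar a year is leap when year mod 4 = 3, so it is a common year.

no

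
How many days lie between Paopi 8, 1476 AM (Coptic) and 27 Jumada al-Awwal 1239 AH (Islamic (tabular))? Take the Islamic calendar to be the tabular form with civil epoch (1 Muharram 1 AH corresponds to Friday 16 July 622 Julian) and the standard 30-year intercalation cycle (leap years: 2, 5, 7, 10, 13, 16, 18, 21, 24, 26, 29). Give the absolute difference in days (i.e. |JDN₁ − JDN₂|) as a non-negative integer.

23479

First date → JDN 2363811; second date → JDN 2387290.
The interval is |2363811 − 2387290| = 23479 days.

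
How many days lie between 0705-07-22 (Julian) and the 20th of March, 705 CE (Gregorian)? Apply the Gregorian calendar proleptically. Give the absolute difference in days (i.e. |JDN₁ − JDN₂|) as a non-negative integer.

128

JDN of the first date = 1978762.
JDN of the second date = 1978634.
|1978634 − 1978762| = 128.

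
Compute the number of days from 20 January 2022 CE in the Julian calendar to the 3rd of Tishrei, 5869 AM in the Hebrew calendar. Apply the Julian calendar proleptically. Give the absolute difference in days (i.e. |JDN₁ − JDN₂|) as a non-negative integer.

JDN of the first date = 2459613.
JDN of the second date = 2491242.
|2491242 − 2459613| = 31629.

31629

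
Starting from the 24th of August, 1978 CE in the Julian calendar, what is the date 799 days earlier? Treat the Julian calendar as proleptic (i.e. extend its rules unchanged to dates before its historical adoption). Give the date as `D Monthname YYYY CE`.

Counting 799 days back from JDN 2443758 reaches JDN 2442959, which is 16 June 1976 CE.

16 June 1976 CE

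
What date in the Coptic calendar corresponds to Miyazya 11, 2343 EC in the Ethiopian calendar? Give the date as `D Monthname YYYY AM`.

11 Parmouti 2067 AM

Julian Day Number of the source date = 2579856.
Converting JDN 2579856 to the Coptic calendar gives 11 Parmouti 2067 AM.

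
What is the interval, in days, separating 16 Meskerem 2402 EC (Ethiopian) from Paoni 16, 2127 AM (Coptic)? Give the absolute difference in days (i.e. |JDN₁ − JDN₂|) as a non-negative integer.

JDN of the first date = 2601201.
JDN of the second date = 2601836.
|2601836 − 2601201| = 635.

635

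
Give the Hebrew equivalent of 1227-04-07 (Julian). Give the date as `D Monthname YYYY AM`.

The source date corresponds to 14 April 1227 in the proleptic Gregorian calendar (JDN 2169316).
That day falls on 19 Nisan 4987 AM in the Hebrew calendar.

19 Nisan 4987 AM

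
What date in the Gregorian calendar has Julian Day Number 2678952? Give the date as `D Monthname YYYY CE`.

JDN 2451545 is 1 Jan 2000; 2678952 is +227407 days from there.

15 August 2622 CE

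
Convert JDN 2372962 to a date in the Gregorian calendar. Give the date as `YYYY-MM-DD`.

1784-11-05

JDN 2451545 is 1 Jan 2000; 2372962 is −78583 days from there.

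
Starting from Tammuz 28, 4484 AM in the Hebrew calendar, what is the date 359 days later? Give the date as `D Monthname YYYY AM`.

3 Av 4485 AM

JDN of Tammuz 28, 4484 AM = 1985704.
1985704 + 359 = 1986063.
JDN 1986063 in the Hebrew calendar is 3 Av 4485 AM.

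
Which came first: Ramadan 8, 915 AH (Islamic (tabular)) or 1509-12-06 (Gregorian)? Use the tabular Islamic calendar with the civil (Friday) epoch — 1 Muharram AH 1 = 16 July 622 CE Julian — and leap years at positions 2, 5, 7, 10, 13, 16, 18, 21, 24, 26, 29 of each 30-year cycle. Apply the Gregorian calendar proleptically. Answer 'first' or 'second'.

Converting both to JDN: 2272574 vs 2272550; the smaller is the second.

second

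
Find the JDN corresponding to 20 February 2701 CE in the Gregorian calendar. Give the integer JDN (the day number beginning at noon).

JDN 2400001 is 17 November 1858 CE (Gregorian), MJD 0; the target day is +307629 days from there, so JDN = 2707630.

2707630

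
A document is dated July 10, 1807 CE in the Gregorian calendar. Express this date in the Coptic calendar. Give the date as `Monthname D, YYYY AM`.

Both dates share Julian Day Number 2381243; in the Coptic calendar that is 4 Epip 1523 AM.

Epip 4, 1523 AM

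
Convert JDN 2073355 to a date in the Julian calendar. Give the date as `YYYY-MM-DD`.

0964-07-15

The proleptic Gregorian equivalent of JDN 2073355 is 20 July 964.
In the Julian calendar that day is 0964-07-15.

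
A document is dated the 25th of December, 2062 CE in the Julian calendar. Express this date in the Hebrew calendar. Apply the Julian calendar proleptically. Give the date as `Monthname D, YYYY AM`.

Julian Day Number of the source date = 2474562.
Converting JDN 2474562 to the Hebrew calendar gives 6 Tevet 5823 AM.

Tevet 6, 5823 AM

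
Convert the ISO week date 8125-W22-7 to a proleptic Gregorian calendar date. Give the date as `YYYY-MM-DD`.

8125-06-03

ISO week 1 of 8125 is the week containing the first Thursday of 8125.
Week 22, day 7 (Sunday) lands on 8125-06-03.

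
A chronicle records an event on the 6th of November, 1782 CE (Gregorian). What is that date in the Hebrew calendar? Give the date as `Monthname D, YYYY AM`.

Both dates share Julian Day Number 2372232; in the Hebrew calendar that is 29 Cheshvan 5543 AM.

Cheshvan 29, 5543 AM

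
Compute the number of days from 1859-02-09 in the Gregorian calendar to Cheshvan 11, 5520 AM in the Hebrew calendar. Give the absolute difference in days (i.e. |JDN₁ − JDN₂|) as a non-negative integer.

36259

First date → JDN 2400085; second date → JDN 2363826.
The interval is |2400085 − 2363826| = 36259 days.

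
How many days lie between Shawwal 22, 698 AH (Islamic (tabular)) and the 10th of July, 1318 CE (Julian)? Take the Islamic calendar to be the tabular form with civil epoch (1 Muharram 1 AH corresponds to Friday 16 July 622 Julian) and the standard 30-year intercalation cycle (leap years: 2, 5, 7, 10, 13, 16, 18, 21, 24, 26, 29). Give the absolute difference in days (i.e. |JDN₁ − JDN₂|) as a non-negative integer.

6927

JDN of the first date = 2195721.
JDN of the second date = 2202648.
|2202648 − 2195721| = 6927.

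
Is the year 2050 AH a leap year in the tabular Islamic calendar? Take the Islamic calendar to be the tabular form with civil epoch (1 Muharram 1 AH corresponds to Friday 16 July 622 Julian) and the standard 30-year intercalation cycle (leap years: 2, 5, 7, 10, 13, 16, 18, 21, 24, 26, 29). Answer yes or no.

yes

Year 2050 AH is year 10 of its 30-year cycle; leap positions are 2, 5, 7, 10, 13, 16, 18, 21, 24, 26, 29, so it is a leap year (355 days).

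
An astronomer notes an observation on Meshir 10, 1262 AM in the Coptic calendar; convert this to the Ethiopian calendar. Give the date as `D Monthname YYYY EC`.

The source date corresponds to 14 February 1546 in the proleptic Gregorian calendar (JDN 2285769).
That day falls on 10 Yekatit 1538 EC in the Ethiopian calendar.

10 Yekatit 1538 EC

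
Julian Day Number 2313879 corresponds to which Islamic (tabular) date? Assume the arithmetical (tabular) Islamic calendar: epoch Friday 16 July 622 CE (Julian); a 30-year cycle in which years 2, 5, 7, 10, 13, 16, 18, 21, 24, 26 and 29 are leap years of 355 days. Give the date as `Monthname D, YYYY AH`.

JDN 2313879 is 31 January 1623 in the Gregorian calendar.
In the tabular Islamic calendar that day is Rabi' al-Awwal 29, 1032 AH.

Rabi' al-Awwal 29, 1032 AH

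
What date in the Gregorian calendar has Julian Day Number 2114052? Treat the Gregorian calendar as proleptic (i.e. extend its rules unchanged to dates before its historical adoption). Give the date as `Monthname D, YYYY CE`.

December 23, 1075 CE

Counting from JDN 2299161 = 15 Oct 1582 gives an offset of -185109 days.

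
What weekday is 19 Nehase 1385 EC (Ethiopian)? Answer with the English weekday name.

In the proleptic Gregorian calendar this is 20 August 1393 (JDN 2230075).
Since JDN mod 7 = 1 (0 = Monday), the day is Tuesday.

Tuesday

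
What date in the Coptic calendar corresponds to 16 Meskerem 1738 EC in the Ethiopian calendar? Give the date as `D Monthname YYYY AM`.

Julian Day Number of the source date = 2358675.
Converting JDN 2358675 to the Coptic calendar gives 16 Thout 1462 AM.

16 Thout 1462 AM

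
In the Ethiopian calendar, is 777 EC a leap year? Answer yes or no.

no

777 mod 4 = 1; in the Ethiopian calendar a year is leap when year mod 4 = 3, so it is a common year.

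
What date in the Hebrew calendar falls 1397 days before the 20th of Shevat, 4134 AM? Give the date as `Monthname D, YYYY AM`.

Nisan 11, 4130 AM

The starting date is JDN 1857680; 1857680 − 1397 = 1856283.
JDN 1856283 corresponds to Nisan 11, 4130 AM.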